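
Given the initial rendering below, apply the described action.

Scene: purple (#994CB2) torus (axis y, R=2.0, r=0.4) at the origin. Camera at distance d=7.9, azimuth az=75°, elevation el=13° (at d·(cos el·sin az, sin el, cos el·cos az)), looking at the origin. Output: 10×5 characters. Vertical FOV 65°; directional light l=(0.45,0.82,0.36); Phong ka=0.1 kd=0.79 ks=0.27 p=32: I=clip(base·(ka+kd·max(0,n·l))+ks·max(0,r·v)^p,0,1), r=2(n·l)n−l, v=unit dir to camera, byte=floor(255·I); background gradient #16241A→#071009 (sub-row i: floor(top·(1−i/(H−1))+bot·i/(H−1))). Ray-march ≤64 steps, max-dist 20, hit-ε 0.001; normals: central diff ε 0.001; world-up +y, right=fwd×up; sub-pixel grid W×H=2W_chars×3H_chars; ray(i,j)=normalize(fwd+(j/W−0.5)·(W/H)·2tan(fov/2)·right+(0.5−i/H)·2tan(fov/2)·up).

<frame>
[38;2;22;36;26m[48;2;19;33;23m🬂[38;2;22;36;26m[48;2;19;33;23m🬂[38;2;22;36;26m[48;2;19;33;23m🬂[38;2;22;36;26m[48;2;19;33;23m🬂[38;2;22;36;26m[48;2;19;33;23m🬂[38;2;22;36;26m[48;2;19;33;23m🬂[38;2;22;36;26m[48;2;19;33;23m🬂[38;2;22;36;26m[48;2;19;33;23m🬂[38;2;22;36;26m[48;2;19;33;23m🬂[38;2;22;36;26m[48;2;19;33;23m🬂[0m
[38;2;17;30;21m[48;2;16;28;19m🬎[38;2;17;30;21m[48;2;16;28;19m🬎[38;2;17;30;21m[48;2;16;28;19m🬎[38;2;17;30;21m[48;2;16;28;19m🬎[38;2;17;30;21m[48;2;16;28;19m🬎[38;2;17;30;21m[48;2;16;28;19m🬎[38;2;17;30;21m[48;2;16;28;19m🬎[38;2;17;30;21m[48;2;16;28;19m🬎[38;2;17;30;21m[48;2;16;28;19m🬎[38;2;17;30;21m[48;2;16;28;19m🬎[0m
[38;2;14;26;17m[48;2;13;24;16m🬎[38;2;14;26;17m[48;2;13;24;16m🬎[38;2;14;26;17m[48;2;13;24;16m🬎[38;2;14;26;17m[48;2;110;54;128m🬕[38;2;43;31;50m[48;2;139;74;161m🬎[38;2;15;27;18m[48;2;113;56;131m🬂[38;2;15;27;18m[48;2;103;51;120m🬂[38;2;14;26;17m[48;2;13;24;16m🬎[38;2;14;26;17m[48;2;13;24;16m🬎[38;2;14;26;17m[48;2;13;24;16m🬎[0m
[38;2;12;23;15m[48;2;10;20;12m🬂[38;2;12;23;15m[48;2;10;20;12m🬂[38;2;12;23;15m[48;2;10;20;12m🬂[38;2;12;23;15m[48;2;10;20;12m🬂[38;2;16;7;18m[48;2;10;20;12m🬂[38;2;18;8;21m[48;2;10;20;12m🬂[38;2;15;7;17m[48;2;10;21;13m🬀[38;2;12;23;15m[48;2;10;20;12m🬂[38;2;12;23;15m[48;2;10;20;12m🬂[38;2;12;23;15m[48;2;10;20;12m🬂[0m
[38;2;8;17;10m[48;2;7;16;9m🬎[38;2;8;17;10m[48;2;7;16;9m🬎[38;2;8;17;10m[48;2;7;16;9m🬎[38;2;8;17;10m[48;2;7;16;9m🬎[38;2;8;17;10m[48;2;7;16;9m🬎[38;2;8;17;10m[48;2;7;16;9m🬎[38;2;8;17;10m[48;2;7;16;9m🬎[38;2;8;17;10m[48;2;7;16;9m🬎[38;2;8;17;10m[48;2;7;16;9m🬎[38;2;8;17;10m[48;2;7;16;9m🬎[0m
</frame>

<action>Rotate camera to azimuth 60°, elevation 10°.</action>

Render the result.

<frame>
[38;2;22;36;26m[48;2;19;33;23m🬂[38;2;22;36;26m[48;2;19;33;23m🬂[38;2;22;36;26m[48;2;19;33;23m🬂[38;2;22;36;26m[48;2;19;33;23m🬂[38;2;22;36;26m[48;2;19;33;23m🬂[38;2;22;36;26m[48;2;19;33;23m🬂[38;2;22;36;26m[48;2;19;33;23m🬂[38;2;22;36;26m[48;2;19;33;23m🬂[38;2;22;36;26m[48;2;19;33;23m🬂[38;2;22;36;26m[48;2;19;33;23m🬂[0m
[38;2;17;30;21m[48;2;16;28;19m🬎[38;2;17;30;21m[48;2;16;28;19m🬎[38;2;17;30;21m[48;2;16;28;19m🬎[38;2;17;30;21m[48;2;16;28;19m🬎[38;2;17;30;21m[48;2;16;28;19m🬎[38;2;17;30;21m[48;2;16;28;19m🬎[38;2;17;30;21m[48;2;16;28;19m🬎[38;2;17;30;21m[48;2;16;28;19m🬎[38;2;17;30;21m[48;2;16;28;19m🬎[38;2;17;30;21m[48;2;16;28;19m🬎[0m
[38;2;14;26;17m[48;2;13;24;16m🬎[38;2;14;26;17m[48;2;13;24;16m🬎[38;2;14;26;17m[48;2;13;24;16m🬎[38;2;98;48;114m[48;2;14;26;17m🬦[38;2;15;27;18m[48;2;107;53;124m🬂[38;2;15;27;18m[48;2;120;62;139m🬂[38;2;15;27;18m[48;2;99;49;115m🬂[38;2;14;26;17m[48;2;13;24;16m🬎[38;2;14;26;17m[48;2;13;24;16m🬎[38;2;14;26;17m[48;2;13;24;16m🬎[0m
[38;2;12;23;15m[48;2;10;20;12m🬂[38;2;12;23;15m[48;2;10;20;12m🬂[38;2;12;23;15m[48;2;10;20;12m🬂[38;2;12;23;15m[48;2;10;20;12m🬂[38;2;12;23;15m[48;2;10;20;12m🬂[38;2;12;23;15m[48;2;10;20;12m🬂[38;2;12;23;15m[48;2;10;20;12m🬂[38;2;12;23;15m[48;2;10;20;12m🬂[38;2;12;23;15m[48;2;10;20;12m🬂[38;2;12;23;15m[48;2;10;20;12m🬂[0m
[38;2;8;17;10m[48;2;7;16;9m🬎[38;2;8;17;10m[48;2;7;16;9m🬎[38;2;8;17;10m[48;2;7;16;9m🬎[38;2;8;17;10m[48;2;7;16;9m🬎[38;2;8;17;10m[48;2;7;16;9m🬎[38;2;8;17;10m[48;2;7;16;9m🬎[38;2;8;17;10m[48;2;7;16;9m🬎[38;2;8;17;10m[48;2;7;16;9m🬎[38;2;8;17;10m[48;2;7;16;9m🬎[38;2;8;17;10m[48;2;7;16;9m🬎[0m
</frame>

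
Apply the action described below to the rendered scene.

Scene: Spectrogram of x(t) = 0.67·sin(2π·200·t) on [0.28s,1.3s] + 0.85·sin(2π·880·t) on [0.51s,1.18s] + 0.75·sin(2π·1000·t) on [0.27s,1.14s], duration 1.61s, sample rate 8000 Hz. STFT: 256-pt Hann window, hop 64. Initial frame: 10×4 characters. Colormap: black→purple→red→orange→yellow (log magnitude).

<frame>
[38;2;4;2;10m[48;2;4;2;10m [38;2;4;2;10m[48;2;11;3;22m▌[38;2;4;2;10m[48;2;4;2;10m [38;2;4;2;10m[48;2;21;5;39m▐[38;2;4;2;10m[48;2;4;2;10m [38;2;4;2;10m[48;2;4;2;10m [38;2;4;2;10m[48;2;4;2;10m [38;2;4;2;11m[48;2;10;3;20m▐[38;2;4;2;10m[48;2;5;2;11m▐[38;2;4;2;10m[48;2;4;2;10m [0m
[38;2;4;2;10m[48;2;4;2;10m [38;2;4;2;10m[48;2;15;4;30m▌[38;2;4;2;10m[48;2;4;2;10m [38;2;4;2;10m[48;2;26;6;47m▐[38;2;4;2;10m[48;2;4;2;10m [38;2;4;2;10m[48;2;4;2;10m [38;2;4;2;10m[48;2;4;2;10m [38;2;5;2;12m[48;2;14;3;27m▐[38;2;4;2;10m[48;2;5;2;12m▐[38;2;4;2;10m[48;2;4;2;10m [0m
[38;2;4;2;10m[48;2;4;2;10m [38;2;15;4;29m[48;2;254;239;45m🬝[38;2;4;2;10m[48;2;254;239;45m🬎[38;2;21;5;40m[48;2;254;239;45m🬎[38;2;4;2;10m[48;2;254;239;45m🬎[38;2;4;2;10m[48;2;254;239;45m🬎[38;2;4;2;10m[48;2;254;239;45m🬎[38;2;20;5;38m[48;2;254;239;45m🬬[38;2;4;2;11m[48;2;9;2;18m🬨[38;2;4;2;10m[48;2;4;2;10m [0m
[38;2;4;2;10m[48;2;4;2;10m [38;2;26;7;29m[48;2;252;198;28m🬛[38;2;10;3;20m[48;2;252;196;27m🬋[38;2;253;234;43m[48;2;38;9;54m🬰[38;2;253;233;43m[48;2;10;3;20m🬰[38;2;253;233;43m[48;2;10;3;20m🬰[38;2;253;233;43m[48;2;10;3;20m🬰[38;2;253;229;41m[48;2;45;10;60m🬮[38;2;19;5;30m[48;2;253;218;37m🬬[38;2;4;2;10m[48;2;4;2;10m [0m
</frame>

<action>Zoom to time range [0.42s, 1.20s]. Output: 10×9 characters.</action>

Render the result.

<frame>
[38;2;4;2;10m[48;2;10;3;20m▌[38;2;4;2;10m[48;2;21;5;38m▐[38;2;4;2;10m[48;2;4;2;10m [38;2;4;2;10m[48;2;4;2;10m [38;2;4;2;10m[48;2;4;2;10m [38;2;4;2;10m[48;2;4;2;10m [38;2;4;2;10m[48;2;4;2;10m [38;2;4;2;10m[48;2;4;2;10m [38;2;4;2;10m[48;2;4;2;10m [38;2;7;2;15m[48;2;10;3;21m▌[0m
[38;2;4;2;10m[48;2;10;3;20m▌[38;2;4;2;10m[48;2;21;5;39m▐[38;2;4;2;10m[48;2;4;2;10m [38;2;4;2;10m[48;2;4;2;10m [38;2;4;2;10m[48;2;4;2;10m [38;2;4;2;10m[48;2;4;2;10m [38;2;4;2;10m[48;2;4;2;10m [38;2;4;2;10m[48;2;4;2;10m [38;2;4;2;10m[48;2;4;2;10m [38;2;7;2;16m[48;2;11;3;22m▌[0m
[38;2;4;2;10m[48;2;10;3;21m▌[38;2;4;2;10m[48;2;23;5;42m▐[38;2;4;2;10m[48;2;4;2;10m [38;2;4;2;10m[48;2;4;2;10m [38;2;4;2;10m[48;2;4;2;10m [38;2;4;2;10m[48;2;4;2;10m [38;2;4;2;10m[48;2;4;2;10m [38;2;4;2;10m[48;2;4;2;10m [38;2;4;2;10m[48;2;4;2;10m [38;2;8;2;17m[48;2;12;3;24m▌[0m
[38;2;4;2;10m[48;2;11;3;23m▌[38;2;4;2;10m[48;2;26;6;46m▐[38;2;4;2;10m[48;2;4;2;10m [38;2;4;2;10m[48;2;4;2;10m [38;2;4;2;10m[48;2;4;2;10m [38;2;4;2;10m[48;2;4;2;10m [38;2;4;2;10m[48;2;4;2;10m [38;2;4;2;10m[48;2;4;2;10m [38;2;4;2;10m[48;2;4;2;10m [38;2;9;3;19m[48;2;15;4;28m▌[0m
[38;2;4;2;10m[48;2;14;3;26m▌[38;2;4;2;10m[48;2;30;7;54m▐[38;2;4;2;10m[48;2;4;2;10m [38;2;4;2;10m[48;2;4;2;10m [38;2;4;2;10m[48;2;4;2;10m [38;2;4;2;10m[48;2;4;2;10m [38;2;4;2;10m[48;2;4;2;10m [38;2;4;2;10m[48;2;4;2;10m [38;2;4;2;10m[48;2;4;2;10m [38;2;12;3;24m[48;2;20;5;37m▌[0m
[38;2;4;2;10m[48;2;18;4;34m▌[38;2;4;2;10m[48;2;39;9;70m▐[38;2;4;2;10m[48;2;4;2;10m [38;2;4;2;10m[48;2;4;2;10m [38;2;4;2;10m[48;2;4;2;10m [38;2;4;2;10m[48;2;4;2;10m [38;2;4;2;10m[48;2;4;2;10m [38;2;4;2;10m[48;2;4;2;10m [38;2;4;2;10m[48;2;4;2;10m [38;2;22;5;40m[48;2;37;9;66m🬕[0m
[38;2;19;4;35m[48;2;254;239;45m🬎[38;2;47;11;50m[48;2;254;239;45m🬎[38;2;5;2;11m[48;2;254;239;45m🬎[38;2;6;2;14m[48;2;254;239;45m🬎[38;2;5;2;13m[48;2;254;239;45m🬎[38;2;5;2;13m[48;2;254;239;45m🬎[38;2;6;2;14m[48;2;254;239;45m🬎[38;2;5;2;12m[48;2;254;239;45m🬎[38;2;6;2;14m[48;2;254;239;45m🬎[38;2;84;20;81m[48;2;242;180;43m🬆[0m
[38;2;55;13;76m[48;2;8;2;17m🬉[38;2;254;249;49m[48;2;40;10;46m🬂[38;2;254;249;49m[48;2;5;2;12m🬂[38;2;254;249;49m[48;2;5;2;12m🬂[38;2;254;249;49m[48;2;5;2;12m🬂[38;2;254;249;49m[48;2;5;2;12m🬂[38;2;254;249;49m[48;2;5;2;12m🬂[38;2;254;249;49m[48;2;5;2;12m🬂[38;2;254;249;49m[48;2;5;2;12m🬂[38;2;254;249;49m[48;2;42;9;70m🬂[0m
[38;2;29;6;52m[48;2;253;218;37m🬰[38;2;32;7;57m[48;2;253;218;37m🬰[38;2;28;6;51m[48;2;253;218;37m🬰[38;2;28;6;51m[48;2;253;218;37m🬰[38;2;28;6;51m[48;2;253;218;37m🬰[38;2;28;6;51m[48;2;253;218;37m🬰[38;2;28;6;51m[48;2;253;218;37m🬰[38;2;28;6;51m[48;2;253;218;37m🬰[38;2;28;6;51m[48;2;253;218;37m🬰[38;2;40;9;71m[48;2;253;218;37m🬰[0m
</frame>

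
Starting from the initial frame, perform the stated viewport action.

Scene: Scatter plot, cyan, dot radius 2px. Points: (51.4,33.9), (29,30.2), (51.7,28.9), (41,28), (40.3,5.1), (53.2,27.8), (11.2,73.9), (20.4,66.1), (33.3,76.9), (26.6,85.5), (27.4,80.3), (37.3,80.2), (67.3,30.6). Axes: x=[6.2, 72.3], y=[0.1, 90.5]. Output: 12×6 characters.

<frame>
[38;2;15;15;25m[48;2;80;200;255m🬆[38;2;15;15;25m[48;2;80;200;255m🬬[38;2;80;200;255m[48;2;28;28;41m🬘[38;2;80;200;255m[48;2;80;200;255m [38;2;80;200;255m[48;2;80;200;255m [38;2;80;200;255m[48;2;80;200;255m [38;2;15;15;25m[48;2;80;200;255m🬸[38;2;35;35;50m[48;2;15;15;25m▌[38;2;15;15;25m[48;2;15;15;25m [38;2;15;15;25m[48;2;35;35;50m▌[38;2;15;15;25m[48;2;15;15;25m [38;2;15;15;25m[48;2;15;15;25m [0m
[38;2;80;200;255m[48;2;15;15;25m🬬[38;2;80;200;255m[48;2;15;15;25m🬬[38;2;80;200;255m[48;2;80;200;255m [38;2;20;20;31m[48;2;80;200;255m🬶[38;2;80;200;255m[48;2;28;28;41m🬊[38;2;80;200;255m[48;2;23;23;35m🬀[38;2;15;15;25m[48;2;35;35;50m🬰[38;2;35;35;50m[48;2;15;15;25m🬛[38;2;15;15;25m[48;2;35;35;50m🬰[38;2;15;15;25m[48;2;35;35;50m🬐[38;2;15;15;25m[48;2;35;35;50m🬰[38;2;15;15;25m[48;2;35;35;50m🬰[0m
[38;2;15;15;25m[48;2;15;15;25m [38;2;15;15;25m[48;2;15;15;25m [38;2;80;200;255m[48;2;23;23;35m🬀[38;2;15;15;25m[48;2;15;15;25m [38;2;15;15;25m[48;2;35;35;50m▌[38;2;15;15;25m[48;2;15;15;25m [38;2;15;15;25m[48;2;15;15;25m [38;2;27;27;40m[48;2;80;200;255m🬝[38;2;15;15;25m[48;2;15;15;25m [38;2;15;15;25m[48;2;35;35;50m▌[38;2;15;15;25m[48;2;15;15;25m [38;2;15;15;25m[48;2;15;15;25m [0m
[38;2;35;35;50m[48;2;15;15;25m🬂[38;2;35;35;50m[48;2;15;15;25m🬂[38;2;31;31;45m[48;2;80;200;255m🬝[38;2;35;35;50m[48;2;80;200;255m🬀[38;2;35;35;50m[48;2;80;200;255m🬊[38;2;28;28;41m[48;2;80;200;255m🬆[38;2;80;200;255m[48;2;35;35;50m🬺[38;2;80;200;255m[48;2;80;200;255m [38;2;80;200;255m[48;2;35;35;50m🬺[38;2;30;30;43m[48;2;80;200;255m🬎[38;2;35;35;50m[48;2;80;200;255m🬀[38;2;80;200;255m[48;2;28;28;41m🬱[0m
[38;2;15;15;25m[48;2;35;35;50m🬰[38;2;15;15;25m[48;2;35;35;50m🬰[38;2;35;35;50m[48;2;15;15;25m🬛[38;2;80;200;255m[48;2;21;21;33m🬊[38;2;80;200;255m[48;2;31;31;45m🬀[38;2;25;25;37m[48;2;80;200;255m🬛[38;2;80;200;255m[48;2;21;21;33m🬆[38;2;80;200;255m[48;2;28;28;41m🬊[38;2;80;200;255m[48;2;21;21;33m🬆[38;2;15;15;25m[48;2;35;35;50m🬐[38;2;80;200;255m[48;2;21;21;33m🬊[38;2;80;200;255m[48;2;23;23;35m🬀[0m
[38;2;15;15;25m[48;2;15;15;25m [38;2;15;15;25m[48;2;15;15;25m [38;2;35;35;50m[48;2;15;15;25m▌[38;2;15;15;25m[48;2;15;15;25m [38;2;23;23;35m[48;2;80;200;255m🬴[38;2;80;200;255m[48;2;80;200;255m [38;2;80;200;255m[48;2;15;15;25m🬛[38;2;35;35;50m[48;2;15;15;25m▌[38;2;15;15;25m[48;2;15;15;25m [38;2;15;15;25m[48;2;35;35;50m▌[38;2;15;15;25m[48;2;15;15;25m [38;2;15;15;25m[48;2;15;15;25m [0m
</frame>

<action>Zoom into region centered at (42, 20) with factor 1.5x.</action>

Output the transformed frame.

<frame>
[38;2;15;15;25m[48;2;15;15;25m [38;2;15;15;25m[48;2;15;15;25m [38;2;35;35;50m[48;2;15;15;25m▌[38;2;15;15;25m[48;2;15;15;25m [38;2;15;15;25m[48;2;35;35;50m▌[38;2;15;15;25m[48;2;15;15;25m [38;2;15;15;25m[48;2;15;15;25m [38;2;35;35;50m[48;2;15;15;25m▌[38;2;15;15;25m[48;2;80;200;255m🬬[38;2;15;15;25m[48;2;35;35;50m▌[38;2;15;15;25m[48;2;15;15;25m [38;2;15;15;25m[48;2;15;15;25m [0m
[38;2;15;15;25m[48;2;35;35;50m🬰[38;2;21;21;33m[48;2;80;200;255m🬆[38;2;80;200;255m[48;2;15;15;25m🬺[38;2;23;23;35m[48;2;80;200;255m🬬[38;2;27;27;40m[48;2;80;200;255m🬝[38;2;21;21;33m[48;2;80;200;255m🬊[38;2;15;15;25m[48;2;35;35;50m🬰[38;2;35;35;50m[48;2;80;200;255m🬀[38;2;80;200;255m[48;2;80;200;255m [38;2;30;30;43m[48;2;80;200;255m🬨[38;2;15;15;25m[48;2;35;35;50m🬰[38;2;15;15;25m[48;2;35;35;50m🬰[0m
[38;2;15;15;25m[48;2;15;15;25m [38;2;15;15;25m[48;2;80;200;255m🬺[38;2;80;200;255m[48;2;21;21;33m🬆[38;2;15;15;25m[48;2;15;15;25m [38;2;80;200;255m[48;2;21;21;33m🬊[38;2;80;200;255m[48;2;15;15;25m🬝[38;2;80;200;255m[48;2;15;15;25m🬀[38;2;80;200;255m[48;2;27;27;40m🬁[38;2;80;200;255m[48;2;15;15;25m🬬[38;2;80;200;255m[48;2;28;28;41m🬆[38;2;15;15;25m[48;2;15;15;25m [38;2;15;15;25m[48;2;15;15;25m [0m
[38;2;35;35;50m[48;2;15;15;25m🬂[38;2;35;35;50m[48;2;15;15;25m🬂[38;2;35;35;50m[48;2;15;15;25m🬕[38;2;35;35;50m[48;2;15;15;25m🬂[38;2;27;27;40m[48;2;80;200;255m🬝[38;2;80;200;255m[48;2;28;28;41m🬱[38;2;35;35;50m[48;2;15;15;25m🬂[38;2;35;35;50m[48;2;15;15;25m🬕[38;2;35;35;50m[48;2;15;15;25m🬂[38;2;35;35;50m[48;2;15;15;25m🬨[38;2;35;35;50m[48;2;15;15;25m🬂[38;2;35;35;50m[48;2;15;15;25m🬂[0m
[38;2;15;15;25m[48;2;35;35;50m🬰[38;2;15;15;25m[48;2;35;35;50m🬰[38;2;35;35;50m[48;2;15;15;25m🬛[38;2;15;15;25m[48;2;35;35;50m🬰[38;2;80;200;255m[48;2;28;28;41m🬊[38;2;80;200;255m[48;2;15;15;25m🬝[38;2;80;200;255m[48;2;23;23;35m🬀[38;2;35;35;50m[48;2;15;15;25m🬛[38;2;15;15;25m[48;2;35;35;50m🬰[38;2;15;15;25m[48;2;35;35;50m🬐[38;2;15;15;25m[48;2;35;35;50m🬰[38;2;15;15;25m[48;2;35;35;50m🬰[0m
[38;2;15;15;25m[48;2;15;15;25m [38;2;15;15;25m[48;2;15;15;25m [38;2;35;35;50m[48;2;15;15;25m▌[38;2;15;15;25m[48;2;15;15;25m [38;2;15;15;25m[48;2;35;35;50m▌[38;2;15;15;25m[48;2;15;15;25m [38;2;15;15;25m[48;2;15;15;25m [38;2;35;35;50m[48;2;15;15;25m▌[38;2;15;15;25m[48;2;15;15;25m [38;2;15;15;25m[48;2;35;35;50m▌[38;2;15;15;25m[48;2;15;15;25m [38;2;15;15;25m[48;2;15;15;25m [0m
</frame>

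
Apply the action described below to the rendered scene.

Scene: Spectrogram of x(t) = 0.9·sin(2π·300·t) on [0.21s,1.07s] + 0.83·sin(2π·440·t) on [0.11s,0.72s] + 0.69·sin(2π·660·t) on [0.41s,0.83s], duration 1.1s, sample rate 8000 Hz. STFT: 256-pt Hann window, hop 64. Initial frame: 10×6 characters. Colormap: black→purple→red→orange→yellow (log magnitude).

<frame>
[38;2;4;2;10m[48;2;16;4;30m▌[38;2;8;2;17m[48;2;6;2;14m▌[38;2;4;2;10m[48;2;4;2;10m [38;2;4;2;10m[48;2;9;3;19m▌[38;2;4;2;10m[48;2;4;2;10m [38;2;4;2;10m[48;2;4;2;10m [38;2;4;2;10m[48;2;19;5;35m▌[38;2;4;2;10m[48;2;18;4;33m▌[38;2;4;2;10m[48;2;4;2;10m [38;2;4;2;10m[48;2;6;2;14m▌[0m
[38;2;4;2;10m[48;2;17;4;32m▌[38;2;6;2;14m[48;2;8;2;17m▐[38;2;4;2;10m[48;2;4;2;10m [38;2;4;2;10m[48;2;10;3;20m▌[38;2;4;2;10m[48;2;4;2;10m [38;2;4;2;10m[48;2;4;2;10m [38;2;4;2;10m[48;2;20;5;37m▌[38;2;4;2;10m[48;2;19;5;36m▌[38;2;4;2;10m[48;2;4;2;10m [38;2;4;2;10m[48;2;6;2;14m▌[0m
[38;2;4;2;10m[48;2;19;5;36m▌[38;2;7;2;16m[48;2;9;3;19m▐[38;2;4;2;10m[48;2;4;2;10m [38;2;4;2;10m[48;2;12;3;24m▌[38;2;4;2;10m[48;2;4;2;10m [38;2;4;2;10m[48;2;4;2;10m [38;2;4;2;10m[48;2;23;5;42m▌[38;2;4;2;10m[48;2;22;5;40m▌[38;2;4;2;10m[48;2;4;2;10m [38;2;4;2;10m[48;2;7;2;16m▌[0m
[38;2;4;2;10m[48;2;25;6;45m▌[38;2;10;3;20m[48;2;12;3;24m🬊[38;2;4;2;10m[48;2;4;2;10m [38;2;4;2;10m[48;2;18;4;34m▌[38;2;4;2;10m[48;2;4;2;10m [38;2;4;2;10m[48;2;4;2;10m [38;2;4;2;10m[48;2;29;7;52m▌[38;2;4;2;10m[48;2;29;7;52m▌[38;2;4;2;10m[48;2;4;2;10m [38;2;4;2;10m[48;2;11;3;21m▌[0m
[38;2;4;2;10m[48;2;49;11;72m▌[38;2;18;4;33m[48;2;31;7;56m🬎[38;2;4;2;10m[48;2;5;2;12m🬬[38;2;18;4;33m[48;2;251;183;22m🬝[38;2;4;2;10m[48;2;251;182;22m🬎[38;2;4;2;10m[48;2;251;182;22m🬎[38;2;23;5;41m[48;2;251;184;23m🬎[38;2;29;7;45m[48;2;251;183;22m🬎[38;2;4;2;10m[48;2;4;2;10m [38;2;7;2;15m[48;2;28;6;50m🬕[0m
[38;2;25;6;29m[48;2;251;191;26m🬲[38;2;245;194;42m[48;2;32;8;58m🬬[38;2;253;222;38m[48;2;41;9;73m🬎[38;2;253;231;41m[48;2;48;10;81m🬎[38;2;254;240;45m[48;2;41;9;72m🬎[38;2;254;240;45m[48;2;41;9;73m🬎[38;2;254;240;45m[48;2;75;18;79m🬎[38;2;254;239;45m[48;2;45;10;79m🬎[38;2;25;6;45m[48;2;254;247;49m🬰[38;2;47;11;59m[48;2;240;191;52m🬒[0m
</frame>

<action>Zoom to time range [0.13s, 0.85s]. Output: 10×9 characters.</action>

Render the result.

<frame>
[38;2;4;2;10m[48;2;5;2;12m▌[38;2;6;2;14m[48;2;4;2;10m▌[38;2;4;2;10m[48;2;4;2;10m [38;2;4;2;10m[48;2;9;3;19m▌[38;2;4;2;10m[48;2;6;2;14m▐[38;2;4;2;10m[48;2;4;2;10m [38;2;4;2;10m[48;2;4;2;10m [38;2;4;2;10m[48;2;4;2;10m [38;2;9;3;18m[48;2;18;5;34m▐[38;2;4;2;10m[48;2;16;4;31m▌[0m
[38;2;4;2;10m[48;2;5;2;12m▌[38;2;6;2;14m[48;2;4;2;10m▌[38;2;4;2;10m[48;2;4;2;10m [38;2;4;2;10m[48;2;10;3;20m▌[38;2;7;2;15m[48;2;4;2;10m▌[38;2;4;2;10m[48;2;4;2;10m [38;2;4;2;10m[48;2;4;2;10m [38;2;4;2;10m[48;2;4;2;10m [38;2;9;3;19m[48;2;19;5;35m▐[38;2;4;2;10m[48;2;17;4;31m▌[0m
[38;2;4;2;10m[48;2;5;2;12m▌[38;2;4;2;10m[48;2;6;2;14m▐[38;2;4;2;10m[48;2;4;2;10m [38;2;4;2;10m[48;2;10;3;21m▌[38;2;4;2;10m[48;2;7;2;15m▐[38;2;4;2;10m[48;2;4;2;10m [38;2;4;2;10m[48;2;4;2;10m [38;2;4;2;10m[48;2;4;2;10m [38;2;9;3;19m[48;2;19;5;37m▐[38;2;4;2;10m[48;2;17;4;33m▌[0m
[38;2;4;2;10m[48;2;5;2;12m▌[38;2;4;2;10m[48;2;7;2;15m▐[38;2;4;2;10m[48;2;4;2;10m [38;2;4;2;10m[48;2;11;3;23m▌[38;2;4;2;10m[48;2;7;2;16m▐[38;2;4;2;10m[48;2;4;2;10m [38;2;4;2;10m[48;2;4;2;10m [38;2;4;2;10m[48;2;4;2;10m [38;2;10;3;20m[48;2;21;5;40m▐[38;2;4;2;10m[48;2;19;5;36m▌[0m
[38;2;4;2;10m[48;2;6;2;14m▌[38;2;4;2;10m[48;2;8;2;18m▐[38;2;4;2;10m[48;2;4;2;10m [38;2;4;2;10m[48;2;14;4;27m▌[38;2;4;2;10m[48;2;9;3;19m▐[38;2;4;2;10m[48;2;4;2;10m [38;2;4;2;10m[48;2;4;2;10m [38;2;4;2;10m[48;2;4;2;10m [38;2;11;3;23m[48;2;24;6;44m▐[38;2;4;2;10m[48;2;22;5;41m▌[0m
[38;2;4;2;10m[48;2;7;2;16m▌[38;2;4;2;10m[48;2;11;3;23m▐[38;2;4;2;10m[48;2;4;2;10m [38;2;4;2;10m[48;2;20;5;36m▌[38;2;4;2;10m[48;2;12;3;24m▐[38;2;4;2;10m[48;2;4;2;10m [38;2;4;2;10m[48;2;4;2;10m [38;2;4;2;10m[48;2;4;2;10m [38;2;13;3;26m[48;2;29;6;52m▐[38;2;4;2;10m[48;2;28;6;50m▌[0m
[38;2;4;2;10m[48;2;11;3;23m▌[38;2;4;2;10m[48;2;18;4;34m▐[38;2;4;2;10m[48;2;4;2;10m [38;2;4;2;10m[48;2;37;8;66m▌[38;2;7;2;15m[48;2;26;6;47m🬨[38;2;4;2;10m[48;2;4;2;11m🬎[38;2;4;2;10m[48;2;4;2;11m🬎[38;2;4;2;10m[48;2;4;2;11m🬎[38;2;18;4;35m[48;2;39;9;69m▐[38;2;4;2;10m[48;2;44;10;74m▌[0m
[38;2;14;3;26m[48;2;252;195;27m🬎[38;2;21;5;39m[48;2;252;194;27m🬎[38;2;5;2;12m[48;2;252;195;27m🬎[38;2;57;15;35m[48;2;251;185;23m🬆[38;2;57;14;57m[48;2;253;213;34m🬂[38;2;15;4;29m[48;2;253;213;34m🬂[38;2;15;4;29m[48;2;253;213;34m🬂[38;2;15;4;29m[48;2;253;213;34m🬂[38;2;57;13;78m[48;2;253;221;38m🬡[38;2;254;231;42m[48;2;83;21;54m🬋[0m
[38;2;254;249;49m[48;2;64;16;47m🬂[38;2;254;242;46m[48;2;85;22;50m🬎[38;2;254;242;46m[48;2;8;3;18m🬎[38;2;254;242;46m[48;2;26;6;47m🬎[38;2;254;242;46m[48;2;18;5;34m🬎[38;2;254;242;46m[48;2;9;3;18m🬎[38;2;254;242;46m[48;2;9;3;18m🬎[38;2;254;242;46m[48;2;9;3;18m🬎[38;2;254;241;46m[48;2;35;8;62m🬎[38;2;254;241;46m[48;2;11;3;22m🬎[0m
</frame>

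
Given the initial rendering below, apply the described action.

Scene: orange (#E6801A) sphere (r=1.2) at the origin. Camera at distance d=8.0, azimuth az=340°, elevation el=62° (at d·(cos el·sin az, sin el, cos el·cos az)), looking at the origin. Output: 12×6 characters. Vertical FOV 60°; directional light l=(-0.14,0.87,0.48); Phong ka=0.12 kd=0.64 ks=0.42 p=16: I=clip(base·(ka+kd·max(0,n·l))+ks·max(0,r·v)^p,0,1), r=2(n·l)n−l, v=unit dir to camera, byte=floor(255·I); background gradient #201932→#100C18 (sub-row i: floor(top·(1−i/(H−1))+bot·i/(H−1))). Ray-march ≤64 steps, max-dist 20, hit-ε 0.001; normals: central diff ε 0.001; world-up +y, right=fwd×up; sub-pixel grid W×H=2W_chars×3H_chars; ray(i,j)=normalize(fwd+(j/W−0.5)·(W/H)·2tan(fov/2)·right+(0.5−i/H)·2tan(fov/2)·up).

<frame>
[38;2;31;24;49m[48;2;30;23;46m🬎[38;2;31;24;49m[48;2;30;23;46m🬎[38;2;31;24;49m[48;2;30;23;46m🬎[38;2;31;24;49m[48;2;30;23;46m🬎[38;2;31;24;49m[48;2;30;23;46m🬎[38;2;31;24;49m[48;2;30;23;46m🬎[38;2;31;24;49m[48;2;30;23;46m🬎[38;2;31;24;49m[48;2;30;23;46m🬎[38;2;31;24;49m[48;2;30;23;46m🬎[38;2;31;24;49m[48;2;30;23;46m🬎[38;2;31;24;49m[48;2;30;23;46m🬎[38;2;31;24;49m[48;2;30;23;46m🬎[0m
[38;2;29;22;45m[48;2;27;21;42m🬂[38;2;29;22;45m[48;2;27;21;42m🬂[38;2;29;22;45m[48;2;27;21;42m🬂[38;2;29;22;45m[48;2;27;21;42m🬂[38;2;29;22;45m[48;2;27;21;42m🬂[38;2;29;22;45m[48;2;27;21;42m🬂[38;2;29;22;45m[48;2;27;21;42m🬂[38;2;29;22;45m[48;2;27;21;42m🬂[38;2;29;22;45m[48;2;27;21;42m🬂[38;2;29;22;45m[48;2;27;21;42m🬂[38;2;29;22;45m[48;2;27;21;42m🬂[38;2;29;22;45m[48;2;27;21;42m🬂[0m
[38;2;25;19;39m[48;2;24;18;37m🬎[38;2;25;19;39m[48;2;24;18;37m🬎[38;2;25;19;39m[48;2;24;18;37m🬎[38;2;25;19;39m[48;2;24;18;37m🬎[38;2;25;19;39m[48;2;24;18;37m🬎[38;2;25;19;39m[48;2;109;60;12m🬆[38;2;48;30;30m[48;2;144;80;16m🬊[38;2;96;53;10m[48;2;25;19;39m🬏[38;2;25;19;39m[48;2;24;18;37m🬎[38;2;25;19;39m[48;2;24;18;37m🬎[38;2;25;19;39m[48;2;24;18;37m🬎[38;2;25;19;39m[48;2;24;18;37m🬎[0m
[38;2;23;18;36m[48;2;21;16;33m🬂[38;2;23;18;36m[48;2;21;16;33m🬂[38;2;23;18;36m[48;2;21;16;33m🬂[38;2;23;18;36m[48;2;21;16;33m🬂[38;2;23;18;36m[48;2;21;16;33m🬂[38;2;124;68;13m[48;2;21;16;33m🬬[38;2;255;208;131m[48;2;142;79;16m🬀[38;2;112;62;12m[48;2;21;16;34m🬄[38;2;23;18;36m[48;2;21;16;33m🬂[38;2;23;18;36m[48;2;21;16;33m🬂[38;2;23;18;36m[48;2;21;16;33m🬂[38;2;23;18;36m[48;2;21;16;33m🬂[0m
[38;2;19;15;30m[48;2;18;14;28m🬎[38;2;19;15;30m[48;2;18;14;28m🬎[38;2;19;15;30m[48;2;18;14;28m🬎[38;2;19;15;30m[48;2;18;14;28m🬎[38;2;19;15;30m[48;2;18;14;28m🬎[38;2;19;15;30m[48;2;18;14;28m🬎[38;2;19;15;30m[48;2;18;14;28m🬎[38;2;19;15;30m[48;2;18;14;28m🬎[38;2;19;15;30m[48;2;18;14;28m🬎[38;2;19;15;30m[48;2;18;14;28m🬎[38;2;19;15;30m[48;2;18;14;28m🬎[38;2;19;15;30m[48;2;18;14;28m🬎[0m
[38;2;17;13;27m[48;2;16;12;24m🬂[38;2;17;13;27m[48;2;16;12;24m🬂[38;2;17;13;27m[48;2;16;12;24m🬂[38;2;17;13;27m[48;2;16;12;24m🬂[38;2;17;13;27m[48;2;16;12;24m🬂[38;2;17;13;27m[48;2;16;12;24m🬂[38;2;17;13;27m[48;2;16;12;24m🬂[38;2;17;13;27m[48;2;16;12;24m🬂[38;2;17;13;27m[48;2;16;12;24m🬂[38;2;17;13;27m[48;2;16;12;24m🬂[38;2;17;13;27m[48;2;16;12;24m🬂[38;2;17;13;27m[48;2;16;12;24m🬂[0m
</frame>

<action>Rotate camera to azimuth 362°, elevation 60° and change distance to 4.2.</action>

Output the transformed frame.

<frame>
[38;2;31;24;49m[48;2;30;23;46m🬎[38;2;31;24;49m[48;2;30;23;46m🬎[38;2;31;24;49m[48;2;30;23;46m🬎[38;2;31;24;49m[48;2;30;23;46m🬎[38;2;31;24;49m[48;2;30;23;46m🬎[38;2;31;24;49m[48;2;30;23;46m🬎[38;2;31;24;49m[48;2;30;23;46m🬎[38;2;31;24;49m[48;2;30;23;46m🬎[38;2;31;24;49m[48;2;30;23;46m🬎[38;2;31;24;49m[48;2;30;23;46m🬎[38;2;31;24;49m[48;2;30;23;46m🬎[38;2;31;24;49m[48;2;30;23;46m🬎[0m
[38;2;29;22;45m[48;2;27;21;42m🬂[38;2;29;22;45m[48;2;27;21;42m🬂[38;2;29;22;45m[48;2;27;21;42m🬂[38;2;29;22;45m[48;2;27;21;42m🬂[38;2;29;22;45m[48;2;27;21;42m🬂[38;2;28;21;44m[48;2;122;67;13m🬎[38;2;28;21;44m[48;2;126;70;13m🬎[38;2;97;54;10m[48;2;28;21;43m🬏[38;2;29;22;45m[48;2;27;21;42m🬂[38;2;29;22;45m[48;2;27;21;42m🬂[38;2;29;22;45m[48;2;27;21;42m🬂[38;2;29;22;45m[48;2;27;21;42m🬂[0m
[38;2;25;19;39m[48;2;24;18;37m🬎[38;2;25;19;39m[48;2;24;18;37m🬎[38;2;25;19;39m[48;2;24;18;37m🬎[38;2;25;19;39m[48;2;24;18;37m🬎[38;2;26;20;40m[48;2;142;79;15m🬀[38;2;162;89;18m[48;2;197;120;43m🬝[38;2;159;89;18m[48;2;203;127;50m🬬[38;2;118;65;13m[48;2;144;80;15m🬉[38;2;97;53;10m[48;2;25;19;39m🬓[38;2;25;19;39m[48;2;24;18;37m🬎[38;2;25;19;39m[48;2;24;18;37m🬎[38;2;25;19;39m[48;2;24;18;37m🬎[0m
[38;2;23;18;36m[48;2;21;16;33m🬂[38;2;23;18;36m[48;2;21;16;33m🬂[38;2;23;18;36m[48;2;21;16;33m🬂[38;2;23;18;36m[48;2;21;16;33m🬂[38;2;155;86;17m[48;2;129;71;14m🬨[38;2;248;170;93m[48;2;172;97;22m🬁[38;2;255;188;112m[48;2;171;98;25m🬀[38;2;152;84;16m[48;2;135;75;15m▌[38;2;100;55;11m[48;2;22;17;34m▌[38;2;23;18;36m[48;2;21;16;33m🬂[38;2;23;18;36m[48;2;21;16;33m🬂[38;2;23;18;36m[48;2;21;16;33m🬂[0m
[38;2;19;15;30m[48;2;18;14;28m🬎[38;2;19;15;30m[48;2;18;14;28m🬎[38;2;19;15;30m[48;2;18;14;28m🬎[38;2;19;15;30m[48;2;18;14;28m🬎[38;2;129;71;14m[48;2;18;14;29m🬁[38;2;133;73;14m[48;2;18;14;28m🬎[38;2;134;74;15m[48;2;18;14;28m🬎[38;2;108;60;11m[48;2;18;14;28m🬆[38;2;19;15;30m[48;2;18;14;28m🬎[38;2;19;15;30m[48;2;18;14;28m🬎[38;2;19;15;30m[48;2;18;14;28m🬎[38;2;19;15;30m[48;2;18;14;28m🬎[0m
[38;2;17;13;27m[48;2;16;12;24m🬂[38;2;17;13;27m[48;2;16;12;24m🬂[38;2;17;13;27m[48;2;16;12;24m🬂[38;2;17;13;27m[48;2;16;12;24m🬂[38;2;17;13;27m[48;2;16;12;24m🬂[38;2;17;13;27m[48;2;16;12;24m🬂[38;2;17;13;27m[48;2;16;12;24m🬂[38;2;17;13;27m[48;2;16;12;24m🬂[38;2;17;13;27m[48;2;16;12;24m🬂[38;2;17;13;27m[48;2;16;12;24m🬂[38;2;17;13;27m[48;2;16;12;24m🬂[38;2;17;13;27m[48;2;16;12;24m🬂[0m
</frame>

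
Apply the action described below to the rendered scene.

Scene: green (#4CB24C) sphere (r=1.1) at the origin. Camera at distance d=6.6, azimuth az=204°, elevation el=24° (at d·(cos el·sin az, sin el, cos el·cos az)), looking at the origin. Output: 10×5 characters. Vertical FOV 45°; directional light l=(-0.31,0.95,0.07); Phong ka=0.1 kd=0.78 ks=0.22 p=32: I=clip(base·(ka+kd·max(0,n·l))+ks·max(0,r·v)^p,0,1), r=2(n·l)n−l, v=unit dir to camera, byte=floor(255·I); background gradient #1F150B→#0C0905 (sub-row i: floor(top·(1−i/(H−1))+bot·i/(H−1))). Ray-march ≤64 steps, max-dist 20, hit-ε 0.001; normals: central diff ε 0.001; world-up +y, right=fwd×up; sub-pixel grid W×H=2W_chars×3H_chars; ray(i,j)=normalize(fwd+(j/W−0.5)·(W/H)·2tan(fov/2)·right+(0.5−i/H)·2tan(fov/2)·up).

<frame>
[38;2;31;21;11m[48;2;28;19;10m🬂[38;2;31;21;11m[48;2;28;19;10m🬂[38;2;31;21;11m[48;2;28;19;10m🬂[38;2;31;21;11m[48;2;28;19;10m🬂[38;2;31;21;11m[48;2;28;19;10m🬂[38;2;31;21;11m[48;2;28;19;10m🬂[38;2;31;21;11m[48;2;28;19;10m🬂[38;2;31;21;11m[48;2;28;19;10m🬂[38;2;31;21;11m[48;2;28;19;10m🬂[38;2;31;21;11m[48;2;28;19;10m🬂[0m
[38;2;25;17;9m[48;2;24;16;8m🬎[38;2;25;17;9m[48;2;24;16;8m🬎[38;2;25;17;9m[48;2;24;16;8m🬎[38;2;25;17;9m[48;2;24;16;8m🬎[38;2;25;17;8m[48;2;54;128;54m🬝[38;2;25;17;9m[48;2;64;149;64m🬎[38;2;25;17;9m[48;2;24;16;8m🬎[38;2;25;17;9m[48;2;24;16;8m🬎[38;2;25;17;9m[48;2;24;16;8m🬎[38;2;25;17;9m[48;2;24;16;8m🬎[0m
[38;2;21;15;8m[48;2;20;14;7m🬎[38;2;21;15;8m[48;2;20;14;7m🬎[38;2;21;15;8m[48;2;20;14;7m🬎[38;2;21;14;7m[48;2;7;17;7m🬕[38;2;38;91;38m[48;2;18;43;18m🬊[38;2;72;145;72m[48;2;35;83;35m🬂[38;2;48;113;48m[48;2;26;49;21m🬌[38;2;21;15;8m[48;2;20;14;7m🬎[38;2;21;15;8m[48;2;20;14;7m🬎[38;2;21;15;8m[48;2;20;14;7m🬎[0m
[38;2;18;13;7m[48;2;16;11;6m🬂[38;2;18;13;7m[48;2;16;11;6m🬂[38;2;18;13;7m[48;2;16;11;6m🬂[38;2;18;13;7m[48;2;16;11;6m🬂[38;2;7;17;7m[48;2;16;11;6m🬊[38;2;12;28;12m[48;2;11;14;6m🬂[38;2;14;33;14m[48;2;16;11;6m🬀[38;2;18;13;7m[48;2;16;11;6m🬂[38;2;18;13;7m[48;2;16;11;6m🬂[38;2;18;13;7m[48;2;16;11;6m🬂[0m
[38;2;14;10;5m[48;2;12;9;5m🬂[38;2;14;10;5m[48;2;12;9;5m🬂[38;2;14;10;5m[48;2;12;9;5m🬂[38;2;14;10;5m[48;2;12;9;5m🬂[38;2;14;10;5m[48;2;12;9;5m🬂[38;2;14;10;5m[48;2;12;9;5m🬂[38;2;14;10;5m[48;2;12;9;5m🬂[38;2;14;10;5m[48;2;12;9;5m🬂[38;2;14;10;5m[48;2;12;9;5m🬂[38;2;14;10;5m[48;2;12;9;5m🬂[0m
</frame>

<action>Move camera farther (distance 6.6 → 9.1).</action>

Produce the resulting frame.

<frame>
[38;2;31;21;11m[48;2;28;19;10m🬂[38;2;31;21;11m[48;2;28;19;10m🬂[38;2;31;21;11m[48;2;28;19;10m🬂[38;2;31;21;11m[48;2;28;19;10m🬂[38;2;31;21;11m[48;2;28;19;10m🬂[38;2;31;21;11m[48;2;28;19;10m🬂[38;2;31;21;11m[48;2;28;19;10m🬂[38;2;31;21;11m[48;2;28;19;10m🬂[38;2;31;21;11m[48;2;28;19;10m🬂[38;2;31;21;11m[48;2;28;19;10m🬂[0m
[38;2;25;17;9m[48;2;24;16;8m🬎[38;2;25;17;9m[48;2;24;16;8m🬎[38;2;25;17;9m[48;2;24;16;8m🬎[38;2;25;17;9m[48;2;24;16;8m🬎[38;2;25;17;9m[48;2;24;16;8m🬎[38;2;25;17;9m[48;2;24;16;8m🬎[38;2;25;17;9m[48;2;24;16;8m🬎[38;2;25;17;9m[48;2;24;16;8m🬎[38;2;25;17;9m[48;2;24;16;8m🬎[38;2;25;17;9m[48;2;24;16;8m🬎[0m
[38;2;21;15;8m[48;2;20;14;7m🬎[38;2;21;15;8m[48;2;20;14;7m🬎[38;2;21;15;8m[48;2;20;14;7m🬎[38;2;21;15;8m[48;2;20;14;7m🬎[38;2;40;95;40m[48;2;14;24;10m🬉[38;2;57;134;57m[48;2;31;73;31m🬊[38;2;46;108;46m[48;2;21;23;11m🬃[38;2;21;15;8m[48;2;20;14;7m🬎[38;2;21;15;8m[48;2;20;14;7m🬎[38;2;21;15;8m[48;2;20;14;7m🬎[0m
[38;2;18;13;7m[48;2;16;11;6m🬂[38;2;18;13;7m[48;2;16;11;6m🬂[38;2;18;13;7m[48;2;16;11;6m🬂[38;2;18;13;7m[48;2;16;11;6m🬂[38;2;16;11;6m[48;2;7;17;7m🬺[38;2;7;17;7m[48;2;16;11;6m🬂[38;2;18;13;7m[48;2;16;11;6m🬂[38;2;18;13;7m[48;2;16;11;6m🬂[38;2;18;13;7m[48;2;16;11;6m🬂[38;2;18;13;7m[48;2;16;11;6m🬂[0m
[38;2;14;10;5m[48;2;12;9;5m🬂[38;2;14;10;5m[48;2;12;9;5m🬂[38;2;14;10;5m[48;2;12;9;5m🬂[38;2;14;10;5m[48;2;12;9;5m🬂[38;2;14;10;5m[48;2;12;9;5m🬂[38;2;14;10;5m[48;2;12;9;5m🬂[38;2;14;10;5m[48;2;12;9;5m🬂[38;2;14;10;5m[48;2;12;9;5m🬂[38;2;14;10;5m[48;2;12;9;5m🬂[38;2;14;10;5m[48;2;12;9;5m🬂[0m
</frame>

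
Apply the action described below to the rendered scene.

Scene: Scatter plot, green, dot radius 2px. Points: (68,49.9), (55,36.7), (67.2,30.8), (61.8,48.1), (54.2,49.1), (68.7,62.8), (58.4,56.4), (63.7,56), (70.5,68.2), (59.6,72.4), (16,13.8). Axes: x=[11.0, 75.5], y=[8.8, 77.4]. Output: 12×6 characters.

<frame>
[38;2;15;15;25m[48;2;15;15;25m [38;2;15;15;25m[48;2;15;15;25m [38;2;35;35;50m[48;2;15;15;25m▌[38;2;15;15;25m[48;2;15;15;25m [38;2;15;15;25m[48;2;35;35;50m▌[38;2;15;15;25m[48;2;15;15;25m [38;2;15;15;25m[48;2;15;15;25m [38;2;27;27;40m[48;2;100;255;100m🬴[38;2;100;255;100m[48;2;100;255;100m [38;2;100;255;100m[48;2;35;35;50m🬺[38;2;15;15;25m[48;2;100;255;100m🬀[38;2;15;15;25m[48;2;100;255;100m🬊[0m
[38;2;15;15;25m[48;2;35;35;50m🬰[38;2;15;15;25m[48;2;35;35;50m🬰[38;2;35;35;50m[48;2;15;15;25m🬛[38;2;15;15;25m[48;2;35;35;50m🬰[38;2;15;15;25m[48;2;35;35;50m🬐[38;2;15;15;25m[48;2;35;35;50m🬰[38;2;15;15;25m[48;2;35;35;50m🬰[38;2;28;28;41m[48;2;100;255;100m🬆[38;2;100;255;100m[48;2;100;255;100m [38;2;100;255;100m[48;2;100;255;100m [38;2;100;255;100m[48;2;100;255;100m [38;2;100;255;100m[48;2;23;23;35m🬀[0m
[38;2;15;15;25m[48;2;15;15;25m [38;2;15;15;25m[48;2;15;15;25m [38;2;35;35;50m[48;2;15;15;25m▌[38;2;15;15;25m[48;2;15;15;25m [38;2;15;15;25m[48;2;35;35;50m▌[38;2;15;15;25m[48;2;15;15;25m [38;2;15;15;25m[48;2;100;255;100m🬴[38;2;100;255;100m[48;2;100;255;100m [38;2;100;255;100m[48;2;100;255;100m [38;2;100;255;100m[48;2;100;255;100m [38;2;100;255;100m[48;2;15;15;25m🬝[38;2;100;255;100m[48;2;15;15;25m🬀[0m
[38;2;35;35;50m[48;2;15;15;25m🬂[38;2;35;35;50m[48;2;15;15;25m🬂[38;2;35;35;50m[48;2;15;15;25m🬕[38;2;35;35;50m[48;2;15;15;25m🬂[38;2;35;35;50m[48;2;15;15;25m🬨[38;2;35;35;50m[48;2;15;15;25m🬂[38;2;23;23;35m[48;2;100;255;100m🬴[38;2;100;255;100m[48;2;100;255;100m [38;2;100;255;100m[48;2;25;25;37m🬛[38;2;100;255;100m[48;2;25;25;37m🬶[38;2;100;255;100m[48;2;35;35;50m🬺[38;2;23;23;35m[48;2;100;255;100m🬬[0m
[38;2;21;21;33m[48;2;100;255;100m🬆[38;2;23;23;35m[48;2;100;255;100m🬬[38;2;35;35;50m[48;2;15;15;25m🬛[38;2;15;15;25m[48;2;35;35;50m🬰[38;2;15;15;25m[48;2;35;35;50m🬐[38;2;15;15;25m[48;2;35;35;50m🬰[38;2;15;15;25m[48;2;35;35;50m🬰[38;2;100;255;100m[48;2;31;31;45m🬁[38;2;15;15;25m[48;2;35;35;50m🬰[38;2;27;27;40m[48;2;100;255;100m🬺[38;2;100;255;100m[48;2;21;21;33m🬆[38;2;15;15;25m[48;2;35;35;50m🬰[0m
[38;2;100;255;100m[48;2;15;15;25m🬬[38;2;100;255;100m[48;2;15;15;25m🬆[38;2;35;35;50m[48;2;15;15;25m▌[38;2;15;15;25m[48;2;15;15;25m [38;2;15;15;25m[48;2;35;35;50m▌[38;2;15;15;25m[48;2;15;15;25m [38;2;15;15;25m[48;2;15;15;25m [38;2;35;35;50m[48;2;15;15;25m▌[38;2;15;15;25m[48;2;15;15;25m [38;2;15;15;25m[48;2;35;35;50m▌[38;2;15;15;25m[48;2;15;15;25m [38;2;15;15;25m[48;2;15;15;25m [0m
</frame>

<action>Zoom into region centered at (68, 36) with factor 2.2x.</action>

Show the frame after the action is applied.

<frame>
[38;2;100;255;100m[48;2;100;255;100m [38;2;15;15;25m[48;2;100;255;100m🬸[38;2;35;35;50m[48;2;100;255;100m🬐[38;2;100;255;100m[48;2;100;255;100m [38;2;25;25;37m[48;2;100;255;100m🬶[38;2;100;255;100m[48;2;15;15;25m🬬[38;2;100;255;100m[48;2;15;15;25m🬆[38;2;35;35;50m[48;2;15;15;25m▌[38;2;15;15;25m[48;2;15;15;25m [38;2;15;15;25m[48;2;35;35;50m▌[38;2;15;15;25m[48;2;15;15;25m [38;2;15;15;25m[48;2;15;15;25m [0m
[38;2;100;255;100m[48;2;23;23;35m🬀[38;2;15;15;25m[48;2;35;35;50m🬰[38;2;35;35;50m[48;2;15;15;25m🬛[38;2;100;255;100m[48;2;23;23;35m🬀[38;2;15;15;25m[48;2;35;35;50m🬐[38;2;15;15;25m[48;2;35;35;50m🬰[38;2;15;15;25m[48;2;35;35;50m🬰[38;2;35;35;50m[48;2;15;15;25m🬛[38;2;15;15;25m[48;2;35;35;50m🬰[38;2;15;15;25m[48;2;35;35;50m🬐[38;2;15;15;25m[48;2;35;35;50m🬰[38;2;15;15;25m[48;2;35;35;50m🬰[0m
[38;2;15;15;25m[48;2;100;255;100m🬀[38;2;15;15;25m[48;2;100;255;100m🬊[38;2;35;35;50m[48;2;15;15;25m▌[38;2;15;15;25m[48;2;15;15;25m [38;2;15;15;25m[48;2;35;35;50m▌[38;2;15;15;25m[48;2;15;15;25m [38;2;15;15;25m[48;2;15;15;25m [38;2;35;35;50m[48;2;15;15;25m▌[38;2;15;15;25m[48;2;15;15;25m [38;2;15;15;25m[48;2;35;35;50m▌[38;2;15;15;25m[48;2;15;15;25m [38;2;15;15;25m[48;2;15;15;25m [0m
[38;2;100;255;100m[48;2;15;15;25m🬊[38;2;100;255;100m[48;2;19;19;30m🬀[38;2;35;35;50m[48;2;15;15;25m🬕[38;2;35;35;50m[48;2;15;15;25m🬂[38;2;28;28;41m[48;2;100;255;100m🬆[38;2;100;255;100m[48;2;35;35;50m🬺[38;2;23;23;35m[48;2;100;255;100m🬬[38;2;35;35;50m[48;2;15;15;25m🬕[38;2;35;35;50m[48;2;15;15;25m🬂[38;2;35;35;50m[48;2;15;15;25m🬨[38;2;35;35;50m[48;2;15;15;25m🬂[38;2;35;35;50m[48;2;15;15;25m🬂[0m
[38;2;15;15;25m[48;2;35;35;50m🬰[38;2;15;15;25m[48;2;35;35;50m🬰[38;2;35;35;50m[48;2;15;15;25m🬛[38;2;15;15;25m[48;2;35;35;50m🬰[38;2;27;27;40m[48;2;100;255;100m🬺[38;2;100;255;100m[48;2;21;21;33m🬆[38;2;15;15;25m[48;2;35;35;50m🬰[38;2;35;35;50m[48;2;15;15;25m🬛[38;2;15;15;25m[48;2;35;35;50m🬰[38;2;15;15;25m[48;2;35;35;50m🬐[38;2;15;15;25m[48;2;35;35;50m🬰[38;2;15;15;25m[48;2;35;35;50m🬰[0m
[38;2;15;15;25m[48;2;15;15;25m [38;2;15;15;25m[48;2;15;15;25m [38;2;35;35;50m[48;2;15;15;25m▌[38;2;15;15;25m[48;2;15;15;25m [38;2;15;15;25m[48;2;35;35;50m▌[38;2;15;15;25m[48;2;15;15;25m [38;2;15;15;25m[48;2;15;15;25m [38;2;35;35;50m[48;2;15;15;25m▌[38;2;15;15;25m[48;2;15;15;25m [38;2;15;15;25m[48;2;35;35;50m▌[38;2;15;15;25m[48;2;15;15;25m [38;2;15;15;25m[48;2;15;15;25m [0m
</frame>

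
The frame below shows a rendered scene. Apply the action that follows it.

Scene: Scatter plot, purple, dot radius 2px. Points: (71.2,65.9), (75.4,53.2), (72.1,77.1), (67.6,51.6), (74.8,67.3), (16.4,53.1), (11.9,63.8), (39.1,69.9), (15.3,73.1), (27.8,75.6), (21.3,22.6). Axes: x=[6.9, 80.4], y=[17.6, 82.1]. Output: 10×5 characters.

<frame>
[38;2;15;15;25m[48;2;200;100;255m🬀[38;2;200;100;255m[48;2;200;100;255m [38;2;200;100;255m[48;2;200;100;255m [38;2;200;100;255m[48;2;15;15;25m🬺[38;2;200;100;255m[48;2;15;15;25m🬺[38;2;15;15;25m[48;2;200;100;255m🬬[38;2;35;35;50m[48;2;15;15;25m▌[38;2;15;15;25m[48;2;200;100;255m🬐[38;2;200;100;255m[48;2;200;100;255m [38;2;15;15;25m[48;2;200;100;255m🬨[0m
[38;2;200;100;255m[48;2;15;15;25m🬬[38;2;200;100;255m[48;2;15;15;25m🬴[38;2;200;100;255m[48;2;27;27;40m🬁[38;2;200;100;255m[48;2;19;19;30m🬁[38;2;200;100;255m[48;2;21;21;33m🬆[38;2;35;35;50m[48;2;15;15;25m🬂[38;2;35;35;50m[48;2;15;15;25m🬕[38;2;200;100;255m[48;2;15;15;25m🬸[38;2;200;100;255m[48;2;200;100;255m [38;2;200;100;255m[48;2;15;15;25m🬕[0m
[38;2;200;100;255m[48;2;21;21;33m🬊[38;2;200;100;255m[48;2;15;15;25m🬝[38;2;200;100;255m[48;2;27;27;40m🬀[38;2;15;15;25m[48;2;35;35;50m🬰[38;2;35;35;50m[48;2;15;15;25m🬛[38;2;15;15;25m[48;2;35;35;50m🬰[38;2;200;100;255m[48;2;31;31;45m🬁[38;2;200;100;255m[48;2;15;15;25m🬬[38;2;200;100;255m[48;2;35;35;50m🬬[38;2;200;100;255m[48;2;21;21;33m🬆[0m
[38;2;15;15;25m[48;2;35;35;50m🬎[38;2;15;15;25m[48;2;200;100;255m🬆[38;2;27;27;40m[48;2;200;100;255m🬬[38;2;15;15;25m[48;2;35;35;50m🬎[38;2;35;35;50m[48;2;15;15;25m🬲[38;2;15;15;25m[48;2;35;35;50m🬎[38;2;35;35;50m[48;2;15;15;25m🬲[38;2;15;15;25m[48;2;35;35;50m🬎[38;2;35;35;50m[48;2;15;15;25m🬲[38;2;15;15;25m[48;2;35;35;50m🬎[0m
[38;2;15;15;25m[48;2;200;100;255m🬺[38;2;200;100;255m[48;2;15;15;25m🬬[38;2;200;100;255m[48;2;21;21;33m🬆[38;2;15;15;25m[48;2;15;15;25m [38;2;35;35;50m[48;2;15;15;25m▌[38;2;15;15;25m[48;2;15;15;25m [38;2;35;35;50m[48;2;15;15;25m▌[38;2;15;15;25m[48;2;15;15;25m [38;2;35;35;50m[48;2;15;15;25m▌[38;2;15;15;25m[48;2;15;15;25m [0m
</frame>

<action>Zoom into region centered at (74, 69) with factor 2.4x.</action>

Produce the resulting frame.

<frame>
[38;2;15;15;25m[48;2;15;15;25m [38;2;15;15;25m[48;2;15;15;25m [38;2;35;35;50m[48;2;15;15;25m▌[38;2;15;15;25m[48;2;200;100;255m🬆[38;2;200;100;255m[48;2;15;15;25m🬺[38;2;15;15;25m[48;2;200;100;255m🬬[38;2;35;35;50m[48;2;15;15;25m▌[38;2;15;15;25m[48;2;15;15;25m [38;2;35;35;50m[48;2;15;15;25m▌[38;2;15;15;25m[48;2;15;15;25m [0m
[38;2;35;35;50m[48;2;15;15;25m🬂[38;2;35;35;50m[48;2;15;15;25m🬂[38;2;35;35;50m[48;2;15;15;25m🬕[38;2;200;100;255m[48;2;19;19;30m🬁[38;2;200;100;255m[48;2;25;25;37m🬥[38;2;35;35;50m[48;2;15;15;25m🬂[38;2;35;35;50m[48;2;15;15;25m🬕[38;2;35;35;50m[48;2;15;15;25m🬂[38;2;35;35;50m[48;2;15;15;25m🬕[38;2;35;35;50m[48;2;15;15;25m🬂[0m
[38;2;15;15;25m[48;2;35;35;50m🬰[38;2;15;15;25m[48;2;35;35;50m🬰[38;2;31;31;45m[48;2;200;100;255m🬝[38;2;15;15;25m[48;2;200;100;255m🬀[38;2;200;100;255m[48;2;200;100;255m [38;2;200;100;255m[48;2;15;15;25m🬛[38;2;35;35;50m[48;2;15;15;25m🬛[38;2;15;15;25m[48;2;35;35;50m🬰[38;2;35;35;50m[48;2;15;15;25m🬛[38;2;15;15;25m[48;2;35;35;50m🬰[0m
[38;2;15;15;25m[48;2;35;35;50m🬎[38;2;15;15;25m[48;2;35;35;50m🬎[38;2;35;35;50m[48;2;15;15;25m🬲[38;2;200;100;255m[48;2;28;28;41m🬊[38;2;200;100;255m[48;2;30;30;43m🬂[38;2;15;15;25m[48;2;35;35;50m🬎[38;2;35;35;50m[48;2;15;15;25m🬲[38;2;15;15;25m[48;2;35;35;50m🬎[38;2;35;35;50m[48;2;15;15;25m🬲[38;2;15;15;25m[48;2;35;35;50m🬎[0m
[38;2;15;15;25m[48;2;15;15;25m [38;2;15;15;25m[48;2;15;15;25m [38;2;35;35;50m[48;2;15;15;25m▌[38;2;15;15;25m[48;2;15;15;25m [38;2;35;35;50m[48;2;15;15;25m▌[38;2;15;15;25m[48;2;15;15;25m [38;2;35;35;50m[48;2;15;15;25m▌[38;2;15;15;25m[48;2;15;15;25m [38;2;35;35;50m[48;2;15;15;25m▌[38;2;15;15;25m[48;2;15;15;25m [0m
</frame>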